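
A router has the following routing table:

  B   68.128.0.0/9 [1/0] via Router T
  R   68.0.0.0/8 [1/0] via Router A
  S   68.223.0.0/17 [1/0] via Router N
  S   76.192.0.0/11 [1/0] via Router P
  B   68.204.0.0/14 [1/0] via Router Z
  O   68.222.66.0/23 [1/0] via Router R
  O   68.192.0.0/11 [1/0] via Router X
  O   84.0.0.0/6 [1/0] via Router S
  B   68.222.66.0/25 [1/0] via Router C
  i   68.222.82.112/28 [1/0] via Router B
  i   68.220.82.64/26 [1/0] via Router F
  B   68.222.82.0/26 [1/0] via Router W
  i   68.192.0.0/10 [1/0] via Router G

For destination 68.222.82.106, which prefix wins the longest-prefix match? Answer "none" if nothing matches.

68.192.0.0/11

Entries matching 68.222.82.106:
  68.0.0.0/8 (68.0.0.0 - 68.255.255.255)
  68.128.0.0/9 (68.128.0.0 - 68.255.255.255)
  68.192.0.0/10 (68.192.0.0 - 68.255.255.255)
  68.192.0.0/11 (68.192.0.0 - 68.223.255.255)
Most specific is 68.192.0.0/11.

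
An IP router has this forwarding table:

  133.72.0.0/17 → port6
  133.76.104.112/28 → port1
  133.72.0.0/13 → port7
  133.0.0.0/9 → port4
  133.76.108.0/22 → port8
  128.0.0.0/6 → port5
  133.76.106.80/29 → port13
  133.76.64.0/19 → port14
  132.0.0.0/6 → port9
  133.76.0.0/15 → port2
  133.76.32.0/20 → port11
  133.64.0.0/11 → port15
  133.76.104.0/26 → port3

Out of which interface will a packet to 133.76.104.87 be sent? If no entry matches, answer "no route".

port2

Routes whose prefix contains 133.76.104.87:
  132.0.0.0/6 (132.0.0.0 - 135.255.255.255) -> port9
  133.0.0.0/9 (133.0.0.0 - 133.127.255.255) -> port4
  133.64.0.0/11 (133.64.0.0 - 133.95.255.255) -> port15
  133.72.0.0/13 (133.72.0.0 - 133.79.255.255) -> port7
  133.76.0.0/15 (133.76.0.0 - 133.77.255.255) -> port2
More-specific entries that do NOT match:
  133.76.106.80/29 (133.76.106.80 - 133.76.106.87) does not contain 133.76.104.87
  133.76.104.112/28 (133.76.104.112 - 133.76.104.127) does not contain 133.76.104.87
  133.76.104.0/26 (133.76.104.0 - 133.76.104.63) does not contain 133.76.104.87
  133.76.108.0/22 (133.76.108.0 - 133.76.111.255) does not contain 133.76.104.87
  133.76.32.0/20 (133.76.32.0 - 133.76.47.255) does not contain 133.76.104.87
  133.76.64.0/19 (133.76.64.0 - 133.76.95.255) does not contain 133.76.104.87
  133.72.0.0/17 (133.72.0.0 - 133.72.127.255) does not contain 133.76.104.87
Longest matching prefix is /15 -> interface port2.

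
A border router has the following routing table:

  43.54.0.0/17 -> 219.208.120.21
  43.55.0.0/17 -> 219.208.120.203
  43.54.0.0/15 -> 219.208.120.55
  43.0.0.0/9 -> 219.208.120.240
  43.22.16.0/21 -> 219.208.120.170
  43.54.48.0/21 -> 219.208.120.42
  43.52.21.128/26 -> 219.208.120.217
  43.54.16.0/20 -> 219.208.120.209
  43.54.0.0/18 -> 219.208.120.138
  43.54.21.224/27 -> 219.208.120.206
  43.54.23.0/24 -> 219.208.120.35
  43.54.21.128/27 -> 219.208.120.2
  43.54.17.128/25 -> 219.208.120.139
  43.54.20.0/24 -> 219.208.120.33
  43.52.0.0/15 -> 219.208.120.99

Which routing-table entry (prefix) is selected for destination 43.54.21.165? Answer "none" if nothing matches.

Entries matching 43.54.21.165:
  43.0.0.0/9 (43.0.0.0 - 43.127.255.255)
  43.54.0.0/15 (43.54.0.0 - 43.55.255.255)
  43.54.0.0/17 (43.54.0.0 - 43.54.127.255)
  43.54.0.0/18 (43.54.0.0 - 43.54.63.255)
  43.54.16.0/20 (43.54.16.0 - 43.54.31.255)
Most specific is 43.54.16.0/20.

43.54.16.0/20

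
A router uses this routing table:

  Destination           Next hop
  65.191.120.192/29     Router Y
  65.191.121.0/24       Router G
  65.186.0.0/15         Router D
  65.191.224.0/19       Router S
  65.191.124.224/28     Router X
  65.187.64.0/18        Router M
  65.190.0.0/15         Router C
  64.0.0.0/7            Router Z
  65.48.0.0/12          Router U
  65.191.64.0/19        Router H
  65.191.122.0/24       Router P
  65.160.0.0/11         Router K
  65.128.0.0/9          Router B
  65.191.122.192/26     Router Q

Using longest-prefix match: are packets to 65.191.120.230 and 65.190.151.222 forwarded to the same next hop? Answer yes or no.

65.191.120.230: longest match 65.190.0.0/15 -> Router C
65.190.151.222: longest match 65.190.0.0/15 -> Router C

yes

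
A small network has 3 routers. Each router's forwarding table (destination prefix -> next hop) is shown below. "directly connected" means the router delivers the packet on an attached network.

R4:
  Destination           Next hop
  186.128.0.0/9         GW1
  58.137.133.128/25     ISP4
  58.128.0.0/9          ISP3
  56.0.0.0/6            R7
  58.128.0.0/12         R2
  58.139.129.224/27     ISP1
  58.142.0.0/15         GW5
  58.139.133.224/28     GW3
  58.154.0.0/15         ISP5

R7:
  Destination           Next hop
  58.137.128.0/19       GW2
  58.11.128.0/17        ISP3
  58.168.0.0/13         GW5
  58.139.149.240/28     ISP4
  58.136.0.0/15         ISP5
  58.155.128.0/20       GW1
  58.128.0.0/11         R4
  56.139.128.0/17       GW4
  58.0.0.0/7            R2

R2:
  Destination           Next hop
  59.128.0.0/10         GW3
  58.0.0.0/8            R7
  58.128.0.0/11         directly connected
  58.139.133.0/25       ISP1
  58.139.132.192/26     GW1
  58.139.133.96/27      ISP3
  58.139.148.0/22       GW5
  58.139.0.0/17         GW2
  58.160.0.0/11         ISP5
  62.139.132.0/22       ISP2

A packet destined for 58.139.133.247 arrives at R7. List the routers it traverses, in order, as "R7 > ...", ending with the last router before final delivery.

R7 > R4 > R2

At R7: longest match for 58.139.133.247 is 58.128.0.0/11 -> R4
At R4: longest match for 58.139.133.247 is 58.128.0.0/12 -> R2
At R2: longest match for 58.139.133.247 is 58.128.0.0/11 -> directly connected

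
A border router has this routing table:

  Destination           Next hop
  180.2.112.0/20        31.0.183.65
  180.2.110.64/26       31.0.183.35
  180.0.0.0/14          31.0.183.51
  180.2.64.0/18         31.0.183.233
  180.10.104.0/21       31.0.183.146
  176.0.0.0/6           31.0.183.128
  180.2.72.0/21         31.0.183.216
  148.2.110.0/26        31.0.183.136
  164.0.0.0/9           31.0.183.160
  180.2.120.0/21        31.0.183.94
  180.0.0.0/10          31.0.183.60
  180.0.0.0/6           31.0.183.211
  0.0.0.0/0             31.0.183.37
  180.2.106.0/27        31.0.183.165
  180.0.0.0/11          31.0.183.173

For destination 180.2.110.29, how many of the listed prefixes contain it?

6

Prefixes containing 180.2.110.29:
  0.0.0.0/0 (default, matches everything)
  180.0.0.0/6 (180.0.0.0 - 183.255.255.255)
  180.0.0.0/10 (180.0.0.0 - 180.63.255.255)
  180.0.0.0/11 (180.0.0.0 - 180.31.255.255)
  180.0.0.0/14 (180.0.0.0 - 180.3.255.255)
  180.2.64.0/18 (180.2.64.0 - 180.2.127.255)
Total matching entries: 6.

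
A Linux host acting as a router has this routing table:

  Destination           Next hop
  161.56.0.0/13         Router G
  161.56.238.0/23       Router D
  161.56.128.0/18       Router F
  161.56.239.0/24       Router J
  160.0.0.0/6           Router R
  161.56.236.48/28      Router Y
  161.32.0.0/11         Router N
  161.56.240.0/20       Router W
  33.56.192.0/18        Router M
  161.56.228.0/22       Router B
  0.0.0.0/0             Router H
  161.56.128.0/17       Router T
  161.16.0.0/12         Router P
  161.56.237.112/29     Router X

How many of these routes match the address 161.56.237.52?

Prefixes containing 161.56.237.52:
  0.0.0.0/0 (default, matches everything)
  160.0.0.0/6 (160.0.0.0 - 163.255.255.255)
  161.32.0.0/11 (161.32.0.0 - 161.63.255.255)
  161.56.0.0/13 (161.56.0.0 - 161.63.255.255)
  161.56.128.0/17 (161.56.128.0 - 161.56.255.255)
Total matching entries: 5.

5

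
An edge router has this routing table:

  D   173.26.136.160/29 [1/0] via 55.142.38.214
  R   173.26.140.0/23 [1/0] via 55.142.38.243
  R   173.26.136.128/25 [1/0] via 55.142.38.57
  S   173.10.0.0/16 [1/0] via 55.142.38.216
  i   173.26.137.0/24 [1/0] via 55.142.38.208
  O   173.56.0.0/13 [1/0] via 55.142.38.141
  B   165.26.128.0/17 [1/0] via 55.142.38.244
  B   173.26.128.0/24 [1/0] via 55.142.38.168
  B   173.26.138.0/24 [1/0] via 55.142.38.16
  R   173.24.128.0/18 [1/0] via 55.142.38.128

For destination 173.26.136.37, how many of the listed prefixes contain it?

No listed prefix contains 173.26.136.37.
Total matching entries: 0.

0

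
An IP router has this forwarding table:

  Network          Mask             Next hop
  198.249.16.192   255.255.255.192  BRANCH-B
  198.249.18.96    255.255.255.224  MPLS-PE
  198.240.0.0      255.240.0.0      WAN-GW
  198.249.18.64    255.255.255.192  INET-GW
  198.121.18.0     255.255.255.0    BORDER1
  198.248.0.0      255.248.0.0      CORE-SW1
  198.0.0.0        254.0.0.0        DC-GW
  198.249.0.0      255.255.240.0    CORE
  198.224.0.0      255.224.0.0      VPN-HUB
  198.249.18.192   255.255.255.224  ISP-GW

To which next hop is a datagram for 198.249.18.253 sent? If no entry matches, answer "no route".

CORE-SW1

Routes whose prefix contains 198.249.18.253:
  198.0.0.0/7 (198.0.0.0 - 199.255.255.255) -> DC-GW
  198.224.0.0/11 (198.224.0.0 - 198.255.255.255) -> VPN-HUB
  198.240.0.0/12 (198.240.0.0 - 198.255.255.255) -> WAN-GW
  198.248.0.0/13 (198.248.0.0 - 198.255.255.255) -> CORE-SW1
More-specific entries that do NOT match:
  198.249.18.96/27 (198.249.18.96 - 198.249.18.127) does not contain 198.249.18.253
  198.249.18.192/27 (198.249.18.192 - 198.249.18.223) does not contain 198.249.18.253
  198.249.16.192/26 (198.249.16.192 - 198.249.16.255) does not contain 198.249.18.253
  198.249.18.64/26 (198.249.18.64 - 198.249.18.127) does not contain 198.249.18.253
  198.121.18.0/24 (198.121.18.0 - 198.121.18.255) does not contain 198.249.18.253
  198.249.0.0/20 (198.249.0.0 - 198.249.15.255) does not contain 198.249.18.253
Longest matching prefix is /13 -> next hop CORE-SW1.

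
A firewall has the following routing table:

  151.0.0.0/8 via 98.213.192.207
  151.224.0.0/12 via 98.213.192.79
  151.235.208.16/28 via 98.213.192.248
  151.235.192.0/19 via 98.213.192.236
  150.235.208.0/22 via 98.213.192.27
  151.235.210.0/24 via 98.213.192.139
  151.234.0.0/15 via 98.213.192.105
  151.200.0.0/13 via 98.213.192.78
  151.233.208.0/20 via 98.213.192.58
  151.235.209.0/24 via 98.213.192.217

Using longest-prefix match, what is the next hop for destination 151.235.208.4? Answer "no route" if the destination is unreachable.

Routes whose prefix contains 151.235.208.4:
  151.0.0.0/8 (151.0.0.0 - 151.255.255.255) -> 98.213.192.207
  151.224.0.0/12 (151.224.0.0 - 151.239.255.255) -> 98.213.192.79
  151.234.0.0/15 (151.234.0.0 - 151.235.255.255) -> 98.213.192.105
  151.235.192.0/19 (151.235.192.0 - 151.235.223.255) -> 98.213.192.236
More-specific entries that do NOT match:
  151.235.208.16/28 (151.235.208.16 - 151.235.208.31) does not contain 151.235.208.4
  151.235.210.0/24 (151.235.210.0 - 151.235.210.255) does not contain 151.235.208.4
  151.235.209.0/24 (151.235.209.0 - 151.235.209.255) does not contain 151.235.208.4
  150.235.208.0/22 (150.235.208.0 - 150.235.211.255) does not contain 151.235.208.4
  151.233.208.0/20 (151.233.208.0 - 151.233.223.255) does not contain 151.235.208.4
Longest matching prefix is /19 -> next hop 98.213.192.236.

98.213.192.236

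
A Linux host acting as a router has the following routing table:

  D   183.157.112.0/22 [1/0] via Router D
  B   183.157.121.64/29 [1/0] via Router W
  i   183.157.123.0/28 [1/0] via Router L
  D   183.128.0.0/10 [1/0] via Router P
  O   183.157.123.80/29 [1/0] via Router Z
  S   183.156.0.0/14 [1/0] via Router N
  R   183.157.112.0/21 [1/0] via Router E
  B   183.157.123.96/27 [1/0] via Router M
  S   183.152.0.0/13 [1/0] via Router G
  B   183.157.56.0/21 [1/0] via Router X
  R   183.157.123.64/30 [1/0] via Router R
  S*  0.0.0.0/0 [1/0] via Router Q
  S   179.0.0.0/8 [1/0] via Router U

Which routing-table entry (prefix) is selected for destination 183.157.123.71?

183.156.0.0/14

Entries matching 183.157.123.71:
  0.0.0.0/0 (default, matches everything)
  183.128.0.0/10 (183.128.0.0 - 183.191.255.255)
  183.152.0.0/13 (183.152.0.0 - 183.159.255.255)
  183.156.0.0/14 (183.156.0.0 - 183.159.255.255)
Most specific is 183.156.0.0/14.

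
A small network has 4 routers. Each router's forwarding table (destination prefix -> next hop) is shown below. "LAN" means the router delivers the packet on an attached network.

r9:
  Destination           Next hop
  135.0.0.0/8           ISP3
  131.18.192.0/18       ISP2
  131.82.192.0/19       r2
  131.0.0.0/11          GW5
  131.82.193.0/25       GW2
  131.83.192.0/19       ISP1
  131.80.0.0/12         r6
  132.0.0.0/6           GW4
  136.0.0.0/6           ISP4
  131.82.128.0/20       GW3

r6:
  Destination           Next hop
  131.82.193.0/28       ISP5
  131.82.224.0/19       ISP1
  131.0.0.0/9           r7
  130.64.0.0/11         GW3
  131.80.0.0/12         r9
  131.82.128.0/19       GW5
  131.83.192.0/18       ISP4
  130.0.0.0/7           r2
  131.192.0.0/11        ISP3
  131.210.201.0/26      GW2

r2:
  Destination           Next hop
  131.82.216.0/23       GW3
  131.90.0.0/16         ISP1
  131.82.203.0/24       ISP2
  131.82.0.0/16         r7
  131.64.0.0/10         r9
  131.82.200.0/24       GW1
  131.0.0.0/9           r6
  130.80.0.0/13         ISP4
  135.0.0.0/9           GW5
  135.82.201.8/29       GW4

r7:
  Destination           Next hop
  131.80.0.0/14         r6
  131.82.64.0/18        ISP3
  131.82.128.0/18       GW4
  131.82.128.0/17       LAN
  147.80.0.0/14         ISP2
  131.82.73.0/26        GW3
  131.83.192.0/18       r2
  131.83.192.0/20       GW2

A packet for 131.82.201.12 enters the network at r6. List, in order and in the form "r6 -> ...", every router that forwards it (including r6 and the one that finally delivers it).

At r6: longest match for 131.82.201.12 is 131.80.0.0/12 -> r9
At r9: longest match for 131.82.201.12 is 131.82.192.0/19 -> r2
At r2: longest match for 131.82.201.12 is 131.82.0.0/16 -> r7
At r7: longest match for 131.82.201.12 is 131.82.128.0/17 -> LAN

r6 -> r9 -> r2 -> r7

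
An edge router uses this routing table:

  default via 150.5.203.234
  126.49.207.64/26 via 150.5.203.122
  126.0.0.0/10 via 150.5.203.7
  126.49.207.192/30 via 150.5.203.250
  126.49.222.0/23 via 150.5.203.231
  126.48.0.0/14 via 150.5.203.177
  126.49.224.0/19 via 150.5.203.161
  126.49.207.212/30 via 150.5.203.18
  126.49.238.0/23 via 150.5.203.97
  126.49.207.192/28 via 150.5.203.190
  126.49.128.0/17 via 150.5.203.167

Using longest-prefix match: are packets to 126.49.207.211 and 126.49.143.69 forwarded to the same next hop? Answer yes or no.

126.49.207.211: longest match 126.49.128.0/17 -> 150.5.203.167
126.49.143.69: longest match 126.49.128.0/17 -> 150.5.203.167

yes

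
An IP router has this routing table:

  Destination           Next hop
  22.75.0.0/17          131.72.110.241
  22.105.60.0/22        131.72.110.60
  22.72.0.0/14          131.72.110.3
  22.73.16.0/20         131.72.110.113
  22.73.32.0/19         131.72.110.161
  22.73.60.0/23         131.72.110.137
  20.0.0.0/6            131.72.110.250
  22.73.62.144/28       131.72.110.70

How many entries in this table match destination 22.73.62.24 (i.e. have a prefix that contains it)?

3

Prefixes containing 22.73.62.24:
  20.0.0.0/6 (20.0.0.0 - 23.255.255.255)
  22.72.0.0/14 (22.72.0.0 - 22.75.255.255)
  22.73.32.0/19 (22.73.32.0 - 22.73.63.255)
Total matching entries: 3.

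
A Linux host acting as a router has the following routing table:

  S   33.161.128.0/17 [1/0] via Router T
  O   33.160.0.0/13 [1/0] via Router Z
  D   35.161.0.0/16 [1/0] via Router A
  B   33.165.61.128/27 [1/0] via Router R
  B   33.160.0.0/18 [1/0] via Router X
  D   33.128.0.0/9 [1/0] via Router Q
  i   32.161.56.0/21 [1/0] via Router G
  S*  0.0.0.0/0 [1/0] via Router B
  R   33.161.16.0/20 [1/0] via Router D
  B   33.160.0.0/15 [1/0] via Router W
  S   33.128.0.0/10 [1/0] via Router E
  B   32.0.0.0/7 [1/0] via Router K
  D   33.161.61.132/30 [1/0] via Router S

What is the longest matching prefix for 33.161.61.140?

33.160.0.0/15

Entries matching 33.161.61.140:
  0.0.0.0/0 (default, matches everything)
  32.0.0.0/7 (32.0.0.0 - 33.255.255.255)
  33.128.0.0/9 (33.128.0.0 - 33.255.255.255)
  33.128.0.0/10 (33.128.0.0 - 33.191.255.255)
  33.160.0.0/13 (33.160.0.0 - 33.167.255.255)
  33.160.0.0/15 (33.160.0.0 - 33.161.255.255)
Most specific is 33.160.0.0/15.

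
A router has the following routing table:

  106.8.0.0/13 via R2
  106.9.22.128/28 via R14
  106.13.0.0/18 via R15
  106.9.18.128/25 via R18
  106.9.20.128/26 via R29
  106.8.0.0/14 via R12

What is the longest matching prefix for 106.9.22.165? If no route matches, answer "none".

Entries matching 106.9.22.165:
  106.8.0.0/13 (106.8.0.0 - 106.15.255.255)
  106.8.0.0/14 (106.8.0.0 - 106.11.255.255)
Most specific is 106.8.0.0/14.

106.8.0.0/14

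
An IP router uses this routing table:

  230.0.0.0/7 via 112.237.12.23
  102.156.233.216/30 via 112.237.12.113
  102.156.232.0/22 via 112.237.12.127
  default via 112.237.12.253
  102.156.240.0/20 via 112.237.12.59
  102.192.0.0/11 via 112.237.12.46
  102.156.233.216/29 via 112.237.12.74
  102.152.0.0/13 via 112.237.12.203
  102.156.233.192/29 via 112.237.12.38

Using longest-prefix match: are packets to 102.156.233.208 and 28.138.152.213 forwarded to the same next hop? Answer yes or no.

no

102.156.233.208: longest match 102.156.232.0/22 -> 112.237.12.127
28.138.152.213: longest match 0.0.0.0/0 -> 112.237.12.253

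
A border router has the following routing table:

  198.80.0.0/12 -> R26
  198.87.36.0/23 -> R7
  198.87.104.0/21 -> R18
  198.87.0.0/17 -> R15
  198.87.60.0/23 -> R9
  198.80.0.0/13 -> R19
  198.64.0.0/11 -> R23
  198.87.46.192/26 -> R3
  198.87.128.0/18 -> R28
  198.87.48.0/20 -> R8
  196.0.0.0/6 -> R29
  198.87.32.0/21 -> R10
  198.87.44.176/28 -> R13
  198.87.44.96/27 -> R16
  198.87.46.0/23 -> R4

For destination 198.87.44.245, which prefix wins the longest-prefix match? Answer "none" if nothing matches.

198.87.0.0/17

Entries matching 198.87.44.245:
  196.0.0.0/6 (196.0.0.0 - 199.255.255.255)
  198.64.0.0/11 (198.64.0.0 - 198.95.255.255)
  198.80.0.0/12 (198.80.0.0 - 198.95.255.255)
  198.80.0.0/13 (198.80.0.0 - 198.87.255.255)
  198.87.0.0/17 (198.87.0.0 - 198.87.127.255)
Most specific is 198.87.0.0/17.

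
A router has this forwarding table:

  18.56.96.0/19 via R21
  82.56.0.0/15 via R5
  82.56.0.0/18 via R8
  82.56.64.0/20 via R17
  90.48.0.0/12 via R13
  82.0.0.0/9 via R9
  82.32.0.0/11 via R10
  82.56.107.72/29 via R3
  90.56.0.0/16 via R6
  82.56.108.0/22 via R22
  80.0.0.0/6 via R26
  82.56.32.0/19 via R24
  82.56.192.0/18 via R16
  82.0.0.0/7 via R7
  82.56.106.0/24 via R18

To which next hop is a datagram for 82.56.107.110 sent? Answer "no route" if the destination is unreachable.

R5

Routes whose prefix contains 82.56.107.110:
  80.0.0.0/6 (80.0.0.0 - 83.255.255.255) -> R26
  82.0.0.0/7 (82.0.0.0 - 83.255.255.255) -> R7
  82.0.0.0/9 (82.0.0.0 - 82.127.255.255) -> R9
  82.32.0.0/11 (82.32.0.0 - 82.63.255.255) -> R10
  82.56.0.0/15 (82.56.0.0 - 82.57.255.255) -> R5
More-specific entries that do NOT match:
  82.56.107.72/29 (82.56.107.72 - 82.56.107.79) does not contain 82.56.107.110
  82.56.106.0/24 (82.56.106.0 - 82.56.106.255) does not contain 82.56.107.110
  82.56.108.0/22 (82.56.108.0 - 82.56.111.255) does not contain 82.56.107.110
  82.56.64.0/20 (82.56.64.0 - 82.56.79.255) does not contain 82.56.107.110
  18.56.96.0/19 (18.56.96.0 - 18.56.127.255) does not contain 82.56.107.110
  82.56.32.0/19 (82.56.32.0 - 82.56.63.255) does not contain 82.56.107.110
  82.56.0.0/18 (82.56.0.0 - 82.56.63.255) does not contain 82.56.107.110
  82.56.192.0/18 (82.56.192.0 - 82.56.255.255) does not contain 82.56.107.110
  90.56.0.0/16 (90.56.0.0 - 90.56.255.255) does not contain 82.56.107.110
Longest matching prefix is /15 -> next hop R5.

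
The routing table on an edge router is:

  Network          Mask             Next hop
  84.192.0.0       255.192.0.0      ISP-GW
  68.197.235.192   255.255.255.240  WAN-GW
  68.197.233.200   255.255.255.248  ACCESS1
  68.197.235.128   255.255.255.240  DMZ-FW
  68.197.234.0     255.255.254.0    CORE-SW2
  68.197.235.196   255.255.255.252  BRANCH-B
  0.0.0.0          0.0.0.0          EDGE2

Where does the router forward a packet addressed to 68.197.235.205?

WAN-GW

Routes whose prefix contains 68.197.235.205:
  0.0.0.0/0 (default, matches everything) -> EDGE2
  68.197.234.0/23 (68.197.234.0 - 68.197.235.255) -> CORE-SW2
  68.197.235.192/28 (68.197.235.192 - 68.197.235.207) -> WAN-GW
More-specific entries that do NOT match:
  68.197.235.196/30 (68.197.235.196 - 68.197.235.199) does not contain 68.197.235.205
  68.197.233.200/29 (68.197.233.200 - 68.197.233.207) does not contain 68.197.235.205
Longest matching prefix is /28 -> next hop WAN-GW.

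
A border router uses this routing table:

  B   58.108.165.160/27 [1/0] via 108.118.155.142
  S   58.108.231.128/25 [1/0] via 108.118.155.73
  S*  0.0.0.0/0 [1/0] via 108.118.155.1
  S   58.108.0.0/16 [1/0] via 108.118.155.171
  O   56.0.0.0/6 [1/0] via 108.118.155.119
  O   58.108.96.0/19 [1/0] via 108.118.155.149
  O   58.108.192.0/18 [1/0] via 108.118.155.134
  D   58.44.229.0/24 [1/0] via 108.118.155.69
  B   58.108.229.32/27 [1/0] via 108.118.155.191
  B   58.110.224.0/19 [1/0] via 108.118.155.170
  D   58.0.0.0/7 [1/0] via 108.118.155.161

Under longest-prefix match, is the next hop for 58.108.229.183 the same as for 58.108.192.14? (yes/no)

58.108.229.183: longest match 58.108.192.0/18 -> 108.118.155.134
58.108.192.14: longest match 58.108.192.0/18 -> 108.118.155.134

yes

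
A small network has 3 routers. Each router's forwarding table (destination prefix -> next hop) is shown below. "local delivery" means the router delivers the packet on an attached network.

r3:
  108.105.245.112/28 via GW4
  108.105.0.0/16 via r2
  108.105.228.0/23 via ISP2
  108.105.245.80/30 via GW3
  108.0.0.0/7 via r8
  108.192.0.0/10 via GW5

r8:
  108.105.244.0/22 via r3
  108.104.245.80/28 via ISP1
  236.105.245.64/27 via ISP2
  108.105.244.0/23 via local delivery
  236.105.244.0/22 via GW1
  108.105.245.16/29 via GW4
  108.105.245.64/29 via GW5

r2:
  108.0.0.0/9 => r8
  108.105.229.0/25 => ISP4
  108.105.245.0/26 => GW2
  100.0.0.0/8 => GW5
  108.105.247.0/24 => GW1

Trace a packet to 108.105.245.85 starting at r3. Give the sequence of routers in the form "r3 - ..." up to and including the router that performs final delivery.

r3 - r2 - r8

At r3: longest match for 108.105.245.85 is 108.105.0.0/16 -> r2
At r2: longest match for 108.105.245.85 is 108.0.0.0/9 -> r8
At r8: longest match for 108.105.245.85 is 108.105.244.0/23 -> local delivery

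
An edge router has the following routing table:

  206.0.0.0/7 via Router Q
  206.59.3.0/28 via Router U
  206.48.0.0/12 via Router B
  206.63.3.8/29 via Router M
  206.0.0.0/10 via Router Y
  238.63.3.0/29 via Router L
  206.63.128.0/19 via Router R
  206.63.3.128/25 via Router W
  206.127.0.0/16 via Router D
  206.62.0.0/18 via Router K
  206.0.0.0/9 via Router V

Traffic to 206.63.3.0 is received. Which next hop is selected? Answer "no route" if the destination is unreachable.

Router B

Routes whose prefix contains 206.63.3.0:
  206.0.0.0/7 (206.0.0.0 - 207.255.255.255) -> Router Q
  206.0.0.0/9 (206.0.0.0 - 206.127.255.255) -> Router V
  206.0.0.0/10 (206.0.0.0 - 206.63.255.255) -> Router Y
  206.48.0.0/12 (206.48.0.0 - 206.63.255.255) -> Router B
More-specific entries that do NOT match:
  206.63.3.8/29 (206.63.3.8 - 206.63.3.15) does not contain 206.63.3.0
  238.63.3.0/29 (238.63.3.0 - 238.63.3.7) does not contain 206.63.3.0
  206.59.3.0/28 (206.59.3.0 - 206.59.3.15) does not contain 206.63.3.0
  206.63.3.128/25 (206.63.3.128 - 206.63.3.255) does not contain 206.63.3.0
  206.63.128.0/19 (206.63.128.0 - 206.63.159.255) does not contain 206.63.3.0
  206.62.0.0/18 (206.62.0.0 - 206.62.63.255) does not contain 206.63.3.0
  206.127.0.0/16 (206.127.0.0 - 206.127.255.255) does not contain 206.63.3.0
Longest matching prefix is /12 -> next hop Router B.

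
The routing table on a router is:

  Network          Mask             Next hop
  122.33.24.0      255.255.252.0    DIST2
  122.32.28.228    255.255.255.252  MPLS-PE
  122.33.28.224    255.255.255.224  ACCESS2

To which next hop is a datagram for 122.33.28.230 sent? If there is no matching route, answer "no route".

ACCESS2

Routes whose prefix contains 122.33.28.230:
  122.33.28.224/27 (122.33.28.224 - 122.33.28.255) -> ACCESS2
More-specific entries that do NOT match:
  122.32.28.228/30 (122.32.28.228 - 122.32.28.231) does not contain 122.33.28.230
Longest matching prefix is /27 -> next hop ACCESS2.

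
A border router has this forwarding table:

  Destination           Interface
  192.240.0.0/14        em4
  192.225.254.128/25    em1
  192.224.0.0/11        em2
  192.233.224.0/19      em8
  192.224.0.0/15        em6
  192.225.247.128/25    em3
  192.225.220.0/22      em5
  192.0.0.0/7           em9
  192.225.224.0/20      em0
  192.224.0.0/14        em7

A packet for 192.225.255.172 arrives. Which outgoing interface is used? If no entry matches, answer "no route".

Routes whose prefix contains 192.225.255.172:
  192.0.0.0/7 (192.0.0.0 - 193.255.255.255) -> em9
  192.224.0.0/11 (192.224.0.0 - 192.255.255.255) -> em2
  192.224.0.0/14 (192.224.0.0 - 192.227.255.255) -> em7
  192.224.0.0/15 (192.224.0.0 - 192.225.255.255) -> em6
More-specific entries that do NOT match:
  192.225.254.128/25 (192.225.254.128 - 192.225.254.255) does not contain 192.225.255.172
  192.225.247.128/25 (192.225.247.128 - 192.225.247.255) does not contain 192.225.255.172
  192.225.220.0/22 (192.225.220.0 - 192.225.223.255) does not contain 192.225.255.172
  192.225.224.0/20 (192.225.224.0 - 192.225.239.255) does not contain 192.225.255.172
  192.233.224.0/19 (192.233.224.0 - 192.233.255.255) does not contain 192.225.255.172
Longest matching prefix is /15 -> interface em6.

em6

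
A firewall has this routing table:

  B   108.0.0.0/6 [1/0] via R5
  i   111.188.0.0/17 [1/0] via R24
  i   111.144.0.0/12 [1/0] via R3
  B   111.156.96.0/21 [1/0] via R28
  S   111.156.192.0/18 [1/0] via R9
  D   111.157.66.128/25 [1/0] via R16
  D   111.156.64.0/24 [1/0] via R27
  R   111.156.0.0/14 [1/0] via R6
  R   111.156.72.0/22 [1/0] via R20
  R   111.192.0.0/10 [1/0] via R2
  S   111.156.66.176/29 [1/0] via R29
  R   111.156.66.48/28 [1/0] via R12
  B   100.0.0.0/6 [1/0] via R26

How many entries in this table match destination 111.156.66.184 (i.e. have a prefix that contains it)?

Prefixes containing 111.156.66.184:
  108.0.0.0/6 (108.0.0.0 - 111.255.255.255)
  111.144.0.0/12 (111.144.0.0 - 111.159.255.255)
  111.156.0.0/14 (111.156.0.0 - 111.159.255.255)
Total matching entries: 3.

3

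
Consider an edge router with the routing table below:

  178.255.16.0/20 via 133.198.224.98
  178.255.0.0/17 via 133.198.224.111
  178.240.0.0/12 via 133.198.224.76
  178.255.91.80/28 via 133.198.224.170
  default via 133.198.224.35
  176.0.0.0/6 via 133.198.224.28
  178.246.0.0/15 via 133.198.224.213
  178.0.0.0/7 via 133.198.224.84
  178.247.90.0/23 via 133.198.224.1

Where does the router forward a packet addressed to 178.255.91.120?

133.198.224.111

Routes whose prefix contains 178.255.91.120:
  0.0.0.0/0 (default, matches everything) -> 133.198.224.35
  176.0.0.0/6 (176.0.0.0 - 179.255.255.255) -> 133.198.224.28
  178.0.0.0/7 (178.0.0.0 - 179.255.255.255) -> 133.198.224.84
  178.240.0.0/12 (178.240.0.0 - 178.255.255.255) -> 133.198.224.76
  178.255.0.0/17 (178.255.0.0 - 178.255.127.255) -> 133.198.224.111
More-specific entries that do NOT match:
  178.255.91.80/28 (178.255.91.80 - 178.255.91.95) does not contain 178.255.91.120
  178.247.90.0/23 (178.247.90.0 - 178.247.91.255) does not contain 178.255.91.120
  178.255.16.0/20 (178.255.16.0 - 178.255.31.255) does not contain 178.255.91.120
Longest matching prefix is /17 -> next hop 133.198.224.111.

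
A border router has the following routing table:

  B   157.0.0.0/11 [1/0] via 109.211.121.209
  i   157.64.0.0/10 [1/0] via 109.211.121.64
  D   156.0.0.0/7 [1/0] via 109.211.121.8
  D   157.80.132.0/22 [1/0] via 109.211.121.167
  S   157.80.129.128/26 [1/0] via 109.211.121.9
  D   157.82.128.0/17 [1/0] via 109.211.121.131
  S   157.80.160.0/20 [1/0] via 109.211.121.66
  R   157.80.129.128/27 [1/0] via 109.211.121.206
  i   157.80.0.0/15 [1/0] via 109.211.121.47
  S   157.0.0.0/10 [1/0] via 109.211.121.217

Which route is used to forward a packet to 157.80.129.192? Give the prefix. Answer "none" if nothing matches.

157.80.0.0/15

Entries matching 157.80.129.192:
  156.0.0.0/7 (156.0.0.0 - 157.255.255.255)
  157.64.0.0/10 (157.64.0.0 - 157.127.255.255)
  157.80.0.0/15 (157.80.0.0 - 157.81.255.255)
Most specific is 157.80.0.0/15.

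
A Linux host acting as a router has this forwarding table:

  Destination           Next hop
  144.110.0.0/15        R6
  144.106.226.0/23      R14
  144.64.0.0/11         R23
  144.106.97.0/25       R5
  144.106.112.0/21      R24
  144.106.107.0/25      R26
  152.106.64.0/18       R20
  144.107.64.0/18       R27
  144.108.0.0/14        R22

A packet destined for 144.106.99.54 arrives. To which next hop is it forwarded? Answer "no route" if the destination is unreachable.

No entry's prefix contains 144.106.99.54; there is no default route.

no route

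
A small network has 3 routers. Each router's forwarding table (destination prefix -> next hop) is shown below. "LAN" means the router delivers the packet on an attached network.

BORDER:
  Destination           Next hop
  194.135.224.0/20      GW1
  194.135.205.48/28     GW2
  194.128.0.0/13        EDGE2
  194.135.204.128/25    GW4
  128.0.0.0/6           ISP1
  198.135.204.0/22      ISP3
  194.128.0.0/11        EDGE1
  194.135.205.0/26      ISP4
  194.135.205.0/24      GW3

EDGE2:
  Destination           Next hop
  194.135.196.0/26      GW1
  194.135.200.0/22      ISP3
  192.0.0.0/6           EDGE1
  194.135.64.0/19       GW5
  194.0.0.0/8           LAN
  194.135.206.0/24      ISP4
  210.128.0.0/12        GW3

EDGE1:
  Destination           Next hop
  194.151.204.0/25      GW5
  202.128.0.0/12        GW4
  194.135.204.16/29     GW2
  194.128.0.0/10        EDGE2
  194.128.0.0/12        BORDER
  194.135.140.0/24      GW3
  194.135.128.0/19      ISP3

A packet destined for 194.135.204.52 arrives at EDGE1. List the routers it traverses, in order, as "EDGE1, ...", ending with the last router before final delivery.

At EDGE1: longest match for 194.135.204.52 is 194.128.0.0/12 -> BORDER
At BORDER: longest match for 194.135.204.52 is 194.128.0.0/13 -> EDGE2
At EDGE2: longest match for 194.135.204.52 is 194.0.0.0/8 -> LAN

EDGE1, BORDER, EDGE2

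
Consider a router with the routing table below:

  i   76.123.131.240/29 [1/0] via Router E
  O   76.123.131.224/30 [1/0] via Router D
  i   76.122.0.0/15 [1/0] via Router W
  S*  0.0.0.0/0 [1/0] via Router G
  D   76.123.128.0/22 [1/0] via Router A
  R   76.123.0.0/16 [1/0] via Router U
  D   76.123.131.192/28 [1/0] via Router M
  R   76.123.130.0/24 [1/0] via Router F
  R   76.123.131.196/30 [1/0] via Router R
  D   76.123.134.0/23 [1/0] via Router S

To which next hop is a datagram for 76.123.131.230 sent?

Router A

Routes whose prefix contains 76.123.131.230:
  0.0.0.0/0 (default, matches everything) -> Router G
  76.122.0.0/15 (76.122.0.0 - 76.123.255.255) -> Router W
  76.123.0.0/16 (76.123.0.0 - 76.123.255.255) -> Router U
  76.123.128.0/22 (76.123.128.0 - 76.123.131.255) -> Router A
More-specific entries that do NOT match:
  76.123.131.224/30 (76.123.131.224 - 76.123.131.227) does not contain 76.123.131.230
  76.123.131.196/30 (76.123.131.196 - 76.123.131.199) does not contain 76.123.131.230
  76.123.131.240/29 (76.123.131.240 - 76.123.131.247) does not contain 76.123.131.230
  76.123.131.192/28 (76.123.131.192 - 76.123.131.207) does not contain 76.123.131.230
  76.123.130.0/24 (76.123.130.0 - 76.123.130.255) does not contain 76.123.131.230
  76.123.134.0/23 (76.123.134.0 - 76.123.135.255) does not contain 76.123.131.230
Longest matching prefix is /22 -> next hop Router A.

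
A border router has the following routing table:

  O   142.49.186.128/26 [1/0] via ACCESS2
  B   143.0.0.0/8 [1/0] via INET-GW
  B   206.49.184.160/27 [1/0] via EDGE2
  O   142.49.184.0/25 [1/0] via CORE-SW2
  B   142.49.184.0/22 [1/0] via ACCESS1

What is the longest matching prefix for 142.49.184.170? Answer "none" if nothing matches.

142.49.184.0/22

Entries matching 142.49.184.170:
  142.49.184.0/22 (142.49.184.0 - 142.49.187.255)
Most specific is 142.49.184.0/22.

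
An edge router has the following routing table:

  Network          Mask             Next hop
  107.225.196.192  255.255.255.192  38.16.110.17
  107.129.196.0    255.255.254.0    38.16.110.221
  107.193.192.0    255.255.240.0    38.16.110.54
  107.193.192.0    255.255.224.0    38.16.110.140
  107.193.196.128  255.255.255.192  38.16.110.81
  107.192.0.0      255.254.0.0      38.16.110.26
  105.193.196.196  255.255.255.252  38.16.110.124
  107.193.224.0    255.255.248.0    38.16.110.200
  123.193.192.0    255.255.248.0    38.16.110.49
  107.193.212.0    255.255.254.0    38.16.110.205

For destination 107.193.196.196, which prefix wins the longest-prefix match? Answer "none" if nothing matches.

Entries matching 107.193.196.196:
  107.192.0.0/15 (107.192.0.0 - 107.193.255.255)
  107.193.192.0/19 (107.193.192.0 - 107.193.223.255)
  107.193.192.0/20 (107.193.192.0 - 107.193.207.255)
Most specific is 107.193.192.0/20.

107.193.192.0/20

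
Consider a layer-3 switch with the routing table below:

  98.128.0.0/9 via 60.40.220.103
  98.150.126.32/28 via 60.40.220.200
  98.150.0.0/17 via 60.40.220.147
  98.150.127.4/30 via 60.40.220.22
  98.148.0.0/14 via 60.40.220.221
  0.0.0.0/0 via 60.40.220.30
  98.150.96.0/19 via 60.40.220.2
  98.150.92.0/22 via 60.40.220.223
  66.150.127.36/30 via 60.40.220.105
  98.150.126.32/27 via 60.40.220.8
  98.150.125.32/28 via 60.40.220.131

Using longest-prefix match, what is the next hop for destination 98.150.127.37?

Routes whose prefix contains 98.150.127.37:
  0.0.0.0/0 (default, matches everything) -> 60.40.220.30
  98.128.0.0/9 (98.128.0.0 - 98.255.255.255) -> 60.40.220.103
  98.148.0.0/14 (98.148.0.0 - 98.151.255.255) -> 60.40.220.221
  98.150.0.0/17 (98.150.0.0 - 98.150.127.255) -> 60.40.220.147
  98.150.96.0/19 (98.150.96.0 - 98.150.127.255) -> 60.40.220.2
More-specific entries that do NOT match:
  98.150.127.4/30 (98.150.127.4 - 98.150.127.7) does not contain 98.150.127.37
  66.150.127.36/30 (66.150.127.36 - 66.150.127.39) does not contain 98.150.127.37
  98.150.126.32/28 (98.150.126.32 - 98.150.126.47) does not contain 98.150.127.37
  98.150.125.32/28 (98.150.125.32 - 98.150.125.47) does not contain 98.150.127.37
  98.150.126.32/27 (98.150.126.32 - 98.150.126.63) does not contain 98.150.127.37
  98.150.92.0/22 (98.150.92.0 - 98.150.95.255) does not contain 98.150.127.37
Longest matching prefix is /19 -> next hop 60.40.220.2.

60.40.220.2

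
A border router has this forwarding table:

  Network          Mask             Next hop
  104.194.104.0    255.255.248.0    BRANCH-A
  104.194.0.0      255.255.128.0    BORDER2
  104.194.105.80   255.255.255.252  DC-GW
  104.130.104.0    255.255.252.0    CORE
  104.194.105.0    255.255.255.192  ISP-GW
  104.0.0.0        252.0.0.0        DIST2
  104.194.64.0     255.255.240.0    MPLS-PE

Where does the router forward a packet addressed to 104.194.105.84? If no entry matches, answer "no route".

BRANCH-A

Routes whose prefix contains 104.194.105.84:
  104.0.0.0/6 (104.0.0.0 - 107.255.255.255) -> DIST2
  104.194.0.0/17 (104.194.0.0 - 104.194.127.255) -> BORDER2
  104.194.104.0/21 (104.194.104.0 - 104.194.111.255) -> BRANCH-A
More-specific entries that do NOT match:
  104.194.105.80/30 (104.194.105.80 - 104.194.105.83) does not contain 104.194.105.84
  104.194.105.0/26 (104.194.105.0 - 104.194.105.63) does not contain 104.194.105.84
  104.130.104.0/22 (104.130.104.0 - 104.130.107.255) does not contain 104.194.105.84
Longest matching prefix is /21 -> next hop BRANCH-A.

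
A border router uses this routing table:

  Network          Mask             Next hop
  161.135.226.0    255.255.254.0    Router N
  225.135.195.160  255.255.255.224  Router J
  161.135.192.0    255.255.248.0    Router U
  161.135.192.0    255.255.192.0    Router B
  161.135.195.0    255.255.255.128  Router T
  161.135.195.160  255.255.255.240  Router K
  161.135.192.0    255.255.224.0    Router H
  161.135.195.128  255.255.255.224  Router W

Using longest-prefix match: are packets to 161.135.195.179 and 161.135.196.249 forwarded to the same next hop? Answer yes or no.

yes

161.135.195.179: longest match 161.135.192.0/21 -> Router U
161.135.196.249: longest match 161.135.192.0/21 -> Router U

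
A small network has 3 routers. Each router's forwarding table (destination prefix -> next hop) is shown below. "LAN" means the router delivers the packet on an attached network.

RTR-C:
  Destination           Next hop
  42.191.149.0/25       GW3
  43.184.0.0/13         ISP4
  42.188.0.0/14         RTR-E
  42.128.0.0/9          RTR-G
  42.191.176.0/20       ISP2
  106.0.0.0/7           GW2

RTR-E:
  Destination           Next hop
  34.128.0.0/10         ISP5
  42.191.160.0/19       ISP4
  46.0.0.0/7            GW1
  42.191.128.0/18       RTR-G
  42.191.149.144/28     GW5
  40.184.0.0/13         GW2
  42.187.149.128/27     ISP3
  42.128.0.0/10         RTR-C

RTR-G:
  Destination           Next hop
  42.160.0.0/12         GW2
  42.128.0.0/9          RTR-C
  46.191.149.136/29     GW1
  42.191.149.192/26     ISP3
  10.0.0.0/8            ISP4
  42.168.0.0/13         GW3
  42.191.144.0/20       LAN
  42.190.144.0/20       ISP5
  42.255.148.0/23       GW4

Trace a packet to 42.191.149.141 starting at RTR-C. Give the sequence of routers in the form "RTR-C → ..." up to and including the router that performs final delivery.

RTR-C → RTR-E → RTR-G

At RTR-C: longest match for 42.191.149.141 is 42.188.0.0/14 -> RTR-E
At RTR-E: longest match for 42.191.149.141 is 42.191.128.0/18 -> RTR-G
At RTR-G: longest match for 42.191.149.141 is 42.191.144.0/20 -> LAN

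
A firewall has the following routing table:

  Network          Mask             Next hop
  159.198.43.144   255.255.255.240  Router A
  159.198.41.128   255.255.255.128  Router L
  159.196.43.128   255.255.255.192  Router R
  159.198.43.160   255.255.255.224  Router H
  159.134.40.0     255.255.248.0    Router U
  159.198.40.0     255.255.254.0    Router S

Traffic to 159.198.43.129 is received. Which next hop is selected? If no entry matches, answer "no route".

no route

No entry's prefix contains 159.198.43.129; there is no default route.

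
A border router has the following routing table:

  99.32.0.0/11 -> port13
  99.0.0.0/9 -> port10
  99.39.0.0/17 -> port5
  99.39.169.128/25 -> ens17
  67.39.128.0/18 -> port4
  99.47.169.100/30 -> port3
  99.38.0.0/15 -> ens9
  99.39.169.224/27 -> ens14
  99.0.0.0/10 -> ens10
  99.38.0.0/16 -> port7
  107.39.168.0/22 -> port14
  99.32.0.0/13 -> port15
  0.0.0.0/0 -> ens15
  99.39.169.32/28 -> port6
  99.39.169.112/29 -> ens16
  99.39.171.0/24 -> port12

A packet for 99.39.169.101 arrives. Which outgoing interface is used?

Routes whose prefix contains 99.39.169.101:
  0.0.0.0/0 (default, matches everything) -> ens15
  99.0.0.0/9 (99.0.0.0 - 99.127.255.255) -> port10
  99.0.0.0/10 (99.0.0.0 - 99.63.255.255) -> ens10
  99.32.0.0/11 (99.32.0.0 - 99.63.255.255) -> port13
  99.32.0.0/13 (99.32.0.0 - 99.39.255.255) -> port15
  99.38.0.0/15 (99.38.0.0 - 99.39.255.255) -> ens9
More-specific entries that do NOT match:
  99.47.169.100/30 (99.47.169.100 - 99.47.169.103) does not contain 99.39.169.101
  99.39.169.112/29 (99.39.169.112 - 99.39.169.119) does not contain 99.39.169.101
  99.39.169.32/28 (99.39.169.32 - 99.39.169.47) does not contain 99.39.169.101
  99.39.169.224/27 (99.39.169.224 - 99.39.169.255) does not contain 99.39.169.101
  99.39.169.128/25 (99.39.169.128 - 99.39.169.255) does not contain 99.39.169.101
  99.39.171.0/24 (99.39.171.0 - 99.39.171.255) does not contain 99.39.169.101
  107.39.168.0/22 (107.39.168.0 - 107.39.171.255) does not contain 99.39.169.101
  67.39.128.0/18 (67.39.128.0 - 67.39.191.255) does not contain 99.39.169.101
  99.39.0.0/17 (99.39.0.0 - 99.39.127.255) does not contain 99.39.169.101
  99.38.0.0/16 (99.38.0.0 - 99.38.255.255) does not contain 99.39.169.101
Longest matching prefix is /15 -> interface ens9.

ens9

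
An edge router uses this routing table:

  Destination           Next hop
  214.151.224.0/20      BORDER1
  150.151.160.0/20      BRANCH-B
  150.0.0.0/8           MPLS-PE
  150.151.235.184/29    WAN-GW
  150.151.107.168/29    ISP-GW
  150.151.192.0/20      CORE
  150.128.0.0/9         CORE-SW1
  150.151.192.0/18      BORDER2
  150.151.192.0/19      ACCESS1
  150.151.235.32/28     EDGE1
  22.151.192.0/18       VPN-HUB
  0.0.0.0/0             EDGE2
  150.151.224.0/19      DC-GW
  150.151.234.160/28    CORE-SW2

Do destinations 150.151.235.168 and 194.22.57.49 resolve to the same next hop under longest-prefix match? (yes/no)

150.151.235.168: longest match 150.151.224.0/19 -> DC-GW
194.22.57.49: longest match 0.0.0.0/0 -> EDGE2

no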